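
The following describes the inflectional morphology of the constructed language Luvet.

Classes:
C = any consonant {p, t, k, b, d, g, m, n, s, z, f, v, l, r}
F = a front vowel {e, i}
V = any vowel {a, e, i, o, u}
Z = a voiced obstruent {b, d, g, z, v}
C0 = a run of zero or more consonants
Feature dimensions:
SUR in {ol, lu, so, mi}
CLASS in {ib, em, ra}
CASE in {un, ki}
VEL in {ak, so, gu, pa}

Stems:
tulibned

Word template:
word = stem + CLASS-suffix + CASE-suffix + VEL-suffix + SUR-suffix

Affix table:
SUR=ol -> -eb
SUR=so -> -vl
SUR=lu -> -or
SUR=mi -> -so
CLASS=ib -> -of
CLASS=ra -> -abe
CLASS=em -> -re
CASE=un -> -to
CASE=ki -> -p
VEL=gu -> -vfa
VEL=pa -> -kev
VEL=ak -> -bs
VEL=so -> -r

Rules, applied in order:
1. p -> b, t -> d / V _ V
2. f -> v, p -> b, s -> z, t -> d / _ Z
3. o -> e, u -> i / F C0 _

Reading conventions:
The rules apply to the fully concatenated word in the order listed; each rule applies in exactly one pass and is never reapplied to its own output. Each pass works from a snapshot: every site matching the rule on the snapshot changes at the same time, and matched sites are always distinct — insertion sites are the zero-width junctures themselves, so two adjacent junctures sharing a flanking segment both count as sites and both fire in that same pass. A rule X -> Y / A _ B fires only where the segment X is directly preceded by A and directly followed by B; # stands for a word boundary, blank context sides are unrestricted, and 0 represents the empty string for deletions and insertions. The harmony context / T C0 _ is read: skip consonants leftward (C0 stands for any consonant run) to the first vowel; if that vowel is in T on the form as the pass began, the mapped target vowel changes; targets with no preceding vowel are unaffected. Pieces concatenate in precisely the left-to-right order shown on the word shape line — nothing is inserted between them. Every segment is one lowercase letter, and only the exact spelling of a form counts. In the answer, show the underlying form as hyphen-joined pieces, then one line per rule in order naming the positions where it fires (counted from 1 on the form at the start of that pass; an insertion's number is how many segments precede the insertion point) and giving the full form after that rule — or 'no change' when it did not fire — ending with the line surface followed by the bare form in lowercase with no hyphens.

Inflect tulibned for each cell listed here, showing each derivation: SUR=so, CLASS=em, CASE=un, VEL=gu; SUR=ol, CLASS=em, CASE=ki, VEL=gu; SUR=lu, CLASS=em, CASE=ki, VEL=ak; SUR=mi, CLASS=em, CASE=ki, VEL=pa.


cell SUR=so, CLASS=em, CASE=un, VEL=gu:
underlying: tulibned-re-to-vfa-vl
1. p -> b, t -> d / V _ V: fires at position(s) 11: tulibnedredovfavl
2. f -> v, p -> b, s -> z, t -> d / _ Z: no change
3. o -> e, u -> i / F C0 _: fires at position(s) 12: tulibnedredevfavl
surface: tulibnedredevfavl

cell SUR=ol, CLASS=em, CASE=ki, VEL=gu:
underlying: tulibned-re-p-vfa-eb
1. p -> b, t -> d / V _ V: no change
2. f -> v, p -> b, s -> z, t -> d / _ Z: fires at position(s) 11: tulibnedrebvfaeb
3. o -> e, u -> i / F C0 _: no change
surface: tulibnedrebvfaeb

cell SUR=lu, CLASS=em, CASE=ki, VEL=ak:
underlying: tulibned-re-p-bs-or
1. p -> b, t -> d / V _ V: no change
2. f -> v, p -> b, s -> z, t -> d / _ Z: fires at position(s) 11: tulibnedrebbsor
3. o -> e, u -> i / F C0 _: fires at position(s) 14: tulibnedrebbser
surface: tulibnedrebbser

cell SUR=mi, CLASS=em, CASE=ki, VEL=pa:
underlying: tulibned-re-p-kev-so
1. p -> b, t -> d / V _ V: no change
2. f -> v, p -> b, s -> z, t -> d / _ Z: no change
3. o -> e, u -> i / F C0 _: fires at position(s) 16: tulibnedrepkevse
surface: tulibnedrepkevse


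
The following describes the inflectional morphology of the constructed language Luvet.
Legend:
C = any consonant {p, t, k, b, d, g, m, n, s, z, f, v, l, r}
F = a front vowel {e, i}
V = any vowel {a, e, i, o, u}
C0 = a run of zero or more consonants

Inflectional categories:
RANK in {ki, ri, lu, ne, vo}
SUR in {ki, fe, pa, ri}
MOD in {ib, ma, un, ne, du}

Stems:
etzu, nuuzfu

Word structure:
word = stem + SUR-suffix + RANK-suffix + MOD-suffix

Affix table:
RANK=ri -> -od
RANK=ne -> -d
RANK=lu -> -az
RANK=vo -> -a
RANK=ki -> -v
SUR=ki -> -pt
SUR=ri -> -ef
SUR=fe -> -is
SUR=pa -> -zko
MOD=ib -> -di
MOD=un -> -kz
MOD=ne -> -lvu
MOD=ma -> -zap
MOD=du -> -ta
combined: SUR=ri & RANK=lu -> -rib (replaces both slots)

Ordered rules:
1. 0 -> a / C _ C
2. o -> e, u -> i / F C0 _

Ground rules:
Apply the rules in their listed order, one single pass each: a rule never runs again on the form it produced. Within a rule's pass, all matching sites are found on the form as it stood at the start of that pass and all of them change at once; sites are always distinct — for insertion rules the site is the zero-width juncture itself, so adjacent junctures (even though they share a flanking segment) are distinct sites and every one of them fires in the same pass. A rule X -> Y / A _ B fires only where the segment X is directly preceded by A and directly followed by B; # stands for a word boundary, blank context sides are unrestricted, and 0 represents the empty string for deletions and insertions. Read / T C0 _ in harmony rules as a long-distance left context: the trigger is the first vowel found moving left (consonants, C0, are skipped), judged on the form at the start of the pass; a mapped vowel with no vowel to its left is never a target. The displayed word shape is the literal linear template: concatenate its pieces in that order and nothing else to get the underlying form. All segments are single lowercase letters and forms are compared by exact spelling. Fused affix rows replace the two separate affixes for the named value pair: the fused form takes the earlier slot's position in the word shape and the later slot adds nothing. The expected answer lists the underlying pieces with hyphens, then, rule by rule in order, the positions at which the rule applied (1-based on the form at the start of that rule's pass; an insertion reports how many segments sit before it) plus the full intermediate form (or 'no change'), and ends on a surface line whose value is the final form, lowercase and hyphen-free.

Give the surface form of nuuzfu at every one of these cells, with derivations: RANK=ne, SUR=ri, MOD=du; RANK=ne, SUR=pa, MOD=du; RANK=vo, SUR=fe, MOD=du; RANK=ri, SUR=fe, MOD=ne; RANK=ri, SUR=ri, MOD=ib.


cell RANK=ne, SUR=ri, MOD=du:
underlying: nuuzfu-ef-d-ta
1. 0 -> a / C _ C: inserts after position(s) 4, 8, 9: nuuzafuefadata
2. o -> e, u -> i / F C0 _: no change
surface: nuuzafuefadata

cell RANK=ne, SUR=pa, MOD=du:
underlying: nuuzfu-zko-d-ta
1. 0 -> a / C _ C: inserts after position(s) 4, 7, 10: nuuzafuzakodata
2. o -> e, u -> i / F C0 _: no change
surface: nuuzafuzakodata

cell RANK=vo, SUR=fe, MOD=du:
underlying: nuuzfu-is-a-ta
1. 0 -> a / C _ C: inserts after position(s) 4: nuuzafuisata
2. o -> e, u -> i / F C0 _: no change
surface: nuuzafuisata

cell RANK=ri, SUR=fe, MOD=ne:
underlying: nuuzfu-is-od-lvu
1. 0 -> a / C _ C: inserts after position(s) 4, 10, 11: nuuzafuisodalavu
2. o -> e, u -> i / F C0 _: fires at position(s) 10: nuuzafuisedalavu
surface: nuuzafuisedalavu

cell RANK=ri, SUR=ri, MOD=ib:
underlying: nuuzfu-ef-od-di
1. 0 -> a / C _ C: inserts after position(s) 4, 10: nuuzafuefodadi
2. o -> e, u -> i / F C0 _: fires at position(s) 10: nuuzafuefedadi
surface: nuuzafuefedadi


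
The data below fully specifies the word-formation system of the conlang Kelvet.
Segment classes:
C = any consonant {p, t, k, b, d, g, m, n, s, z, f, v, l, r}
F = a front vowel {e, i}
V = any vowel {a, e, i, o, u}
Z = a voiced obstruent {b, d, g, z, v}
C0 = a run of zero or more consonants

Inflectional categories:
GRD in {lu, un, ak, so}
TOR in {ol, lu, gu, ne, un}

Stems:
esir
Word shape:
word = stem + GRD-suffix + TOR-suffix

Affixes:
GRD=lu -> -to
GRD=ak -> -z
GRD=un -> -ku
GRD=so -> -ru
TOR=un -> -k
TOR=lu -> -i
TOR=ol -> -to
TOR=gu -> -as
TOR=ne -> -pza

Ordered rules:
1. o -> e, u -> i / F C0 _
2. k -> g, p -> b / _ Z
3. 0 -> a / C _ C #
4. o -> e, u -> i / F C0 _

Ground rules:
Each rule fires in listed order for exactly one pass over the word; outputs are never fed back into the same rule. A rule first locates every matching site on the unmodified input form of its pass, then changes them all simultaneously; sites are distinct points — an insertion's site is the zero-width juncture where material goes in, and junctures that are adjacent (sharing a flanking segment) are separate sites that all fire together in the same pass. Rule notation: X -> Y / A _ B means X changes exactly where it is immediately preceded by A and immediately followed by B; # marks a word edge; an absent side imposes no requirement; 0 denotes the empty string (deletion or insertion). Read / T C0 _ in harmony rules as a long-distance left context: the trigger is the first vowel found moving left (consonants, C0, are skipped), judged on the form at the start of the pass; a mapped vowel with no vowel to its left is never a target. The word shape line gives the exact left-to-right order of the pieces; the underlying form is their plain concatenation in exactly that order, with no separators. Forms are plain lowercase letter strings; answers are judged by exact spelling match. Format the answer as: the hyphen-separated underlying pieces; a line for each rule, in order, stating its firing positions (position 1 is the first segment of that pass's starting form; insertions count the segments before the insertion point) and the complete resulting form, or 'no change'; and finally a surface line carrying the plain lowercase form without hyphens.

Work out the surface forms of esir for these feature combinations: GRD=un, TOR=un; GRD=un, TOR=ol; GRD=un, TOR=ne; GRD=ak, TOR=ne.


cell GRD=un, TOR=un:
underlying: esir-ku-k
1. o -> e, u -> i / F C0 _: fires at position(s) 6: esirkik
2. k -> g, p -> b / _ Z: no change
3. 0 -> a / C _ C #: no change
4. o -> e, u -> i / F C0 _: no change
surface: esirkik

cell GRD=un, TOR=ol:
underlying: esir-ku-to
1. o -> e, u -> i / F C0 _: fires at position(s) 6: esirkito
2. k -> g, p -> b / _ Z: no change
3. 0 -> a / C _ C #: no change
4. o -> e, u -> i / F C0 _: fires at position(s) 8: esirkite
surface: esirkite

cell GRD=un, TOR=ne:
underlying: esir-ku-pza
1. o -> e, u -> i / F C0 _: fires at position(s) 6: esirkipza
2. k -> g, p -> b / _ Z: fires at position(s) 7: esirkibza
3. 0 -> a / C _ C #: no change
4. o -> e, u -> i / F C0 _: no change
surface: esirkibza

cell GRD=ak, TOR=ne:
underlying: esir-z-pza
1. o -> e, u -> i / F C0 _: no change
2. k -> g, p -> b / _ Z: fires at position(s) 6: esirzbza
3. 0 -> a / C _ C #: no change
4. o -> e, u -> i / F C0 _: no change
surface: esirzbza


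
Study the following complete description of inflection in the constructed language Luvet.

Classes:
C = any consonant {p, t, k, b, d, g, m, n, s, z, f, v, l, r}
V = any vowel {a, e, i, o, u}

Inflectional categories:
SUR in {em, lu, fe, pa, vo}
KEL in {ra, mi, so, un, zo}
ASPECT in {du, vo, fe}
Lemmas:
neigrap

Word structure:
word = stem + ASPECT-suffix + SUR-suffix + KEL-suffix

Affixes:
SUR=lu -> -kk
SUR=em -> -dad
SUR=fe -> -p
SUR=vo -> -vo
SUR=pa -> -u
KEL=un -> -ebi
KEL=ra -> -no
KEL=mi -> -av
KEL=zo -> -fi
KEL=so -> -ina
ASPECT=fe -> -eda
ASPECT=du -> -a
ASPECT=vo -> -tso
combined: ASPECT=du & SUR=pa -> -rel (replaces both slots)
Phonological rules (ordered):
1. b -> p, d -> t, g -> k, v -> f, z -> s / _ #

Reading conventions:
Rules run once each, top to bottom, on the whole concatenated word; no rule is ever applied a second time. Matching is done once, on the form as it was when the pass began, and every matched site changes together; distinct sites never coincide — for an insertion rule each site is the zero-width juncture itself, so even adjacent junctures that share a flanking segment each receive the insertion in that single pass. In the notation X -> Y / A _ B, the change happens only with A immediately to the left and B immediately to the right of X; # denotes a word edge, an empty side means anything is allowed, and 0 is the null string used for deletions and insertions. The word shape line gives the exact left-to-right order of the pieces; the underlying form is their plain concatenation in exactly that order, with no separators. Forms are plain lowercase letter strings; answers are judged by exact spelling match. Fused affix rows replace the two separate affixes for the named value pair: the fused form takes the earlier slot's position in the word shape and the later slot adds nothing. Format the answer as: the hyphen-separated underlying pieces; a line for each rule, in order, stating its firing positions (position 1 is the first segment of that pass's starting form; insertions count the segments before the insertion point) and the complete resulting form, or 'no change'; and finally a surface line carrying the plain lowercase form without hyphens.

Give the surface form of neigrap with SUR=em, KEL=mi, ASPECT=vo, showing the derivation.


underlying: neigrap-tso-dad-av
1. b -> p, d -> t, g -> k, v -> f, z -> s / _ #: fires at position(s) 15: neigraptsodadaf
surface: neigraptsodadaf


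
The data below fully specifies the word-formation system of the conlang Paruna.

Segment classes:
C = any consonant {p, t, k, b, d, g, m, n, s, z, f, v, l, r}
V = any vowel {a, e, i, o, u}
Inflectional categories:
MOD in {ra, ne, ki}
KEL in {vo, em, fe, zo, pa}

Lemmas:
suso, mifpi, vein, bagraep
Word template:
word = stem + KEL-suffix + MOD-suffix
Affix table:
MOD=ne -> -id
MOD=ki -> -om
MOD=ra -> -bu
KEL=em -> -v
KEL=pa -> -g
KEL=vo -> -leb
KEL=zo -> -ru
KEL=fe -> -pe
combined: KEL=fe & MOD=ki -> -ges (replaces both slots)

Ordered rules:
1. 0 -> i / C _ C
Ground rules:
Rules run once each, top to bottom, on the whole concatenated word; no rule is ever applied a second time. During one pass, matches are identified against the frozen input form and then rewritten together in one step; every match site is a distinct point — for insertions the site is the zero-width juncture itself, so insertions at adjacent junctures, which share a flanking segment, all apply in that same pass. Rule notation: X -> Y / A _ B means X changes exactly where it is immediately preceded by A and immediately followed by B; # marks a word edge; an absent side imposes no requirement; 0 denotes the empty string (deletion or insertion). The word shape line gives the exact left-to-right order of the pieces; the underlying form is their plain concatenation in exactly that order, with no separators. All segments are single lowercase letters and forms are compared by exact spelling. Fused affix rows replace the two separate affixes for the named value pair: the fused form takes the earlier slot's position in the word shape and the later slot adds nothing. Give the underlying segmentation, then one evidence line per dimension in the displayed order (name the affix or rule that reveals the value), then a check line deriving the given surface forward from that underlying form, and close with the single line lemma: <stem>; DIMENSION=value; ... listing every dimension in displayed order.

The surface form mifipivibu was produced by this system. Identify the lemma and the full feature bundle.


underlying: mifpi-v-bu
MOD=ra - signalled by the affix -bu
KEL=em - signalled by the affix -v
check: mifpivbu -> mifipivibu
lemma: mifpi; MOD=ra; KEL=em


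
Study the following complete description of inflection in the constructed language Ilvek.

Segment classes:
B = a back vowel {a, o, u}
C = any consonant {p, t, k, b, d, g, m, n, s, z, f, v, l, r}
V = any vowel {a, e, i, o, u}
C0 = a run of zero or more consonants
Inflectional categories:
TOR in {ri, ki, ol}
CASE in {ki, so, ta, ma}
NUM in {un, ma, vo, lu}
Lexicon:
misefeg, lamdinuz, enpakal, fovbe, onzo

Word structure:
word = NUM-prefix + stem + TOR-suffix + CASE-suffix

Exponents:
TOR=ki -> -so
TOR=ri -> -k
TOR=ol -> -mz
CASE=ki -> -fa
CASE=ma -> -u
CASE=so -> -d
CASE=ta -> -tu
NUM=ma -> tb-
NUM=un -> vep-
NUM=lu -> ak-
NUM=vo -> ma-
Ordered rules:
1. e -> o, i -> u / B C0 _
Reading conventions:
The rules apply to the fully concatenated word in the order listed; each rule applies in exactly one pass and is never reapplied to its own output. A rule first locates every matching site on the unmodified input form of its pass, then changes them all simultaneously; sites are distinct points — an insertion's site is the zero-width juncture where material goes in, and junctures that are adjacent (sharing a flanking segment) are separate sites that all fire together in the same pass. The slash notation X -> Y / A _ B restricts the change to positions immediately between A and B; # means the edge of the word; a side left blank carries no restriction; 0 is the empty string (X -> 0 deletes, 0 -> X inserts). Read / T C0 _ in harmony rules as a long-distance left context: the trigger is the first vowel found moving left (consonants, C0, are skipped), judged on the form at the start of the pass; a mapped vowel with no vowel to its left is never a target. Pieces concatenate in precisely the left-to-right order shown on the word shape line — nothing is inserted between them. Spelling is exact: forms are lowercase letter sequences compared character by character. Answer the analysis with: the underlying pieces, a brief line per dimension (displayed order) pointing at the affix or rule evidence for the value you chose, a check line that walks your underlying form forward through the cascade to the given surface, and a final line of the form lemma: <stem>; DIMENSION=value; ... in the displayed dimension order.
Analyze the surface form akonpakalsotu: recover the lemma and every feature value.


underlying: ak-enpakal-so-tu
TOR=ki - signalled by the affix -so
CASE=ta - signalled by the affix -tu
NUM=lu - signalled by the affix ak-
check: akenpakalsotu -> akonpakalsotu
lemma: enpakal; TOR=ki; CASE=ta; NUM=lu


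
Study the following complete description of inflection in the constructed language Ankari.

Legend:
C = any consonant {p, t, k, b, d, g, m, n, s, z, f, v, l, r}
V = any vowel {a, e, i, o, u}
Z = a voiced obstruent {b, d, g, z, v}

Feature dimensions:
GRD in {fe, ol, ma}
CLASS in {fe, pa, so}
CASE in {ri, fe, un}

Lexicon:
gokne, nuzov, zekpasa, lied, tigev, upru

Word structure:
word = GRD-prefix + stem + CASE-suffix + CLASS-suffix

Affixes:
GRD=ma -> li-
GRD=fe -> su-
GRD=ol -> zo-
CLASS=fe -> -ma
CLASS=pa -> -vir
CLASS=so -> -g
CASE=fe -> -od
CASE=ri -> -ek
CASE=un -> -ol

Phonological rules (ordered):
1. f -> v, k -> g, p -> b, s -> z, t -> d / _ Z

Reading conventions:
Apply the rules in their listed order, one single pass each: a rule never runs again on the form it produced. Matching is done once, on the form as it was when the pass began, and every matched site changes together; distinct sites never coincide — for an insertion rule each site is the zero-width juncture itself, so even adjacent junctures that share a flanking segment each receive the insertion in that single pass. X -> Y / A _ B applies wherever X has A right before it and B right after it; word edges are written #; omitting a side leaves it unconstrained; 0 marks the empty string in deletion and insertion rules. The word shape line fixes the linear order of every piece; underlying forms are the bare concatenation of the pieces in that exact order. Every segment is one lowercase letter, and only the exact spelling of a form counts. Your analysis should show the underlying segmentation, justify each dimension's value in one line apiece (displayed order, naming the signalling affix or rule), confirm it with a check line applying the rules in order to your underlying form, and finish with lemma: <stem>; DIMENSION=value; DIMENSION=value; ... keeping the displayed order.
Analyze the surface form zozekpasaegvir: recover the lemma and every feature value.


underlying: zo-zekpasa-ek-vir
GRD=ol - signalled by the affix zo-
CLASS=pa - signalled by the affix -vir
CASE=ri - signalled by the affix -ek
check: zozekpasaekvir -> zozekpasaegvir
lemma: zekpasa; GRD=ol; CLASS=pa; CASE=ri


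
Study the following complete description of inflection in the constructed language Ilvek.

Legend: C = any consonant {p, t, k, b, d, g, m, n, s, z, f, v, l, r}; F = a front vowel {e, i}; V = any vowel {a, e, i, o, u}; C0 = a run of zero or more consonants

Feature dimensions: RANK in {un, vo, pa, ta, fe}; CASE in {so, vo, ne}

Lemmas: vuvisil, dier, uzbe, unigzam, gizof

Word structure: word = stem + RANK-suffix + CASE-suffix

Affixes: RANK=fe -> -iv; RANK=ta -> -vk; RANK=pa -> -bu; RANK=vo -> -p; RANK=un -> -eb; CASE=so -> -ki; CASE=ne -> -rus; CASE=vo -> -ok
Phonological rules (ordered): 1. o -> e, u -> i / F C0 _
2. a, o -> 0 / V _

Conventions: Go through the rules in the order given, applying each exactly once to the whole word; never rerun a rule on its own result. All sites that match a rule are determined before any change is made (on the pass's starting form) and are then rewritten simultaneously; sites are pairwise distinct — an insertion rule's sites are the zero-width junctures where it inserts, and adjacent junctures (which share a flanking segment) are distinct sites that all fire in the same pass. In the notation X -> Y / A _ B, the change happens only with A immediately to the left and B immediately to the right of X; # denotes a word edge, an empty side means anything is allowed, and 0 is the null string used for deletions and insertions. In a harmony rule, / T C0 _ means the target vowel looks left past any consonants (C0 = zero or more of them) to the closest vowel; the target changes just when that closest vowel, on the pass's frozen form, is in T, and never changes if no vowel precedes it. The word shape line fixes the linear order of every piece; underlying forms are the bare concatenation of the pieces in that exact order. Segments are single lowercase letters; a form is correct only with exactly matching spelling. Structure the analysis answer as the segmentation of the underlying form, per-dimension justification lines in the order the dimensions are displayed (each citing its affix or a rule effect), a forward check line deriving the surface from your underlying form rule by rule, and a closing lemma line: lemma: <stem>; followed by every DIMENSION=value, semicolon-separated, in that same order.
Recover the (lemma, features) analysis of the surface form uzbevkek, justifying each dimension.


underlying: uzbe-vk-ok
RANK=ta - signalled by the affix -vk
CASE=vo - signalled by the affix -ok
check: uzbevkok -> uzbevkek -> uzbevkek
lemma: uzbe; RANK=ta; CASE=vo


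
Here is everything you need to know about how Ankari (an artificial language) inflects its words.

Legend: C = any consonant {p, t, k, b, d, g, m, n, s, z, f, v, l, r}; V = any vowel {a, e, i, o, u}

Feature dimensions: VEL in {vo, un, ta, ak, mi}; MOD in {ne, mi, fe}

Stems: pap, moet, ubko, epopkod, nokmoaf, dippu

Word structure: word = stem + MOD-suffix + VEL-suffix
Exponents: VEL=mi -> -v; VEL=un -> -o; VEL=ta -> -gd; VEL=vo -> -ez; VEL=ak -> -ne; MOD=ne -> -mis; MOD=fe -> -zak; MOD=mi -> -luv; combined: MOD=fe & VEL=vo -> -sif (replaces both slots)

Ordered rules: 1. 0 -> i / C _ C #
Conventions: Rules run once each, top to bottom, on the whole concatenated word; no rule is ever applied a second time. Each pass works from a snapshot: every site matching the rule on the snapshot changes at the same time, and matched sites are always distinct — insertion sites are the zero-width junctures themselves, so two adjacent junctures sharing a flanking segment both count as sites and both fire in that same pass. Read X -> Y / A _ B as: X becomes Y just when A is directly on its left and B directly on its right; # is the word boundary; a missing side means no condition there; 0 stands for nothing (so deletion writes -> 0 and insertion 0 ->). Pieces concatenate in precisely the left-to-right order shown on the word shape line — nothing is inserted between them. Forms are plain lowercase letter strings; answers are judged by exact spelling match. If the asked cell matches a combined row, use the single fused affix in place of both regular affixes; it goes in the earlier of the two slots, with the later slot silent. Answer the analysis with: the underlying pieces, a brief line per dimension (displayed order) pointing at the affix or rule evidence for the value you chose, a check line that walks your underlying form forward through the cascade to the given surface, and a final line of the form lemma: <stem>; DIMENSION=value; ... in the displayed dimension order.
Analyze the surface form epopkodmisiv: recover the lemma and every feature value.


underlying: epopkod-mis-v
VEL=mi - signalled by the affix -v
MOD=ne - signalled by the affix -mis
check: epopkodmisv -> epopkodmisiv
lemma: epopkod; VEL=mi; MOD=ne


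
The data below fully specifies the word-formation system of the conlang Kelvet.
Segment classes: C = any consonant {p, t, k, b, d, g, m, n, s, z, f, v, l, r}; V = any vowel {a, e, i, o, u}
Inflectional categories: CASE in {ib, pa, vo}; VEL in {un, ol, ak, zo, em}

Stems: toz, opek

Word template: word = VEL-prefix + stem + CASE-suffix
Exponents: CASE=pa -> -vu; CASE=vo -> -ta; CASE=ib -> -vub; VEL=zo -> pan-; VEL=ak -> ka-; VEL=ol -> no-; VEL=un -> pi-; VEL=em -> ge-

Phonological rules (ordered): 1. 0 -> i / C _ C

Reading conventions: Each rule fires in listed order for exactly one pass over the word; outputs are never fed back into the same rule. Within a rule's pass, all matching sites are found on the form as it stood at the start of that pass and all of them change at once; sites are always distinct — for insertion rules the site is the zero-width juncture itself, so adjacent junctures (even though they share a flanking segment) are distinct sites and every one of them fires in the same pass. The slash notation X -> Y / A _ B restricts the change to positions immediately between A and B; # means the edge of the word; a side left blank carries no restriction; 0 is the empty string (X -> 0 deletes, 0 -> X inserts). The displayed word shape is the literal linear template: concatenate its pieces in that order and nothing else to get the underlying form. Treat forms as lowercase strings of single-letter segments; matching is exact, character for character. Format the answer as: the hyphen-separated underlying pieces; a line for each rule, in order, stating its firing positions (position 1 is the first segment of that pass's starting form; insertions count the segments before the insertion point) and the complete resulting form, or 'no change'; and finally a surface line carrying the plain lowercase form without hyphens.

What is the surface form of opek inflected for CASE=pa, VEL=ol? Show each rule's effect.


underlying: no-opek-vu
1. 0 -> i / C _ C: inserts after position(s) 6: noopekivu
surface: noopekivu


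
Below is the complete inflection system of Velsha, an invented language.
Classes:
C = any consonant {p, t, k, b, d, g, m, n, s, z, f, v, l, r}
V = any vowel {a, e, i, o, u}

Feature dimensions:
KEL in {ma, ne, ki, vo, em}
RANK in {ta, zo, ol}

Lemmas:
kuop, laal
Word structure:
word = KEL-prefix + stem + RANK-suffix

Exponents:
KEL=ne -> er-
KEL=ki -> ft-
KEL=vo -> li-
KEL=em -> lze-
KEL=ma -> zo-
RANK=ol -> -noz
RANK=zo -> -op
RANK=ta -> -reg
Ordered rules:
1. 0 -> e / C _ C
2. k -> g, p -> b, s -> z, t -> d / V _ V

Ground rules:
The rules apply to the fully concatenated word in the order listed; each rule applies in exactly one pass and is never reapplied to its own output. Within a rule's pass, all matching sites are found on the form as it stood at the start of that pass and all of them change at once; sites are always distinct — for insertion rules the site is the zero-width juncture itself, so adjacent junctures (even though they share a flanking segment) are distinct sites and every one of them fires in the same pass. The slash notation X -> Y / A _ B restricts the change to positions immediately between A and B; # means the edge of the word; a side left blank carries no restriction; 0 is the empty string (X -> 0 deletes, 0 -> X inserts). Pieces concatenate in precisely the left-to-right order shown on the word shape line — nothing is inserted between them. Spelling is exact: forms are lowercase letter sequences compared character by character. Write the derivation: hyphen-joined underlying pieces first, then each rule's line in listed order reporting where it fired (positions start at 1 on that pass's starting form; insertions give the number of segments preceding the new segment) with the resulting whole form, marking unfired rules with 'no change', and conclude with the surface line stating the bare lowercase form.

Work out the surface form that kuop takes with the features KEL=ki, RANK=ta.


underlying: ft-kuop-reg
1. 0 -> e / C _ C: inserts after position(s) 1, 2, 6: fetekuopereg
2. k -> g, p -> b, s -> z, t -> d / V _ V: fires at position(s) 3, 5, 8: fedeguobereg
surface: fedeguobereg


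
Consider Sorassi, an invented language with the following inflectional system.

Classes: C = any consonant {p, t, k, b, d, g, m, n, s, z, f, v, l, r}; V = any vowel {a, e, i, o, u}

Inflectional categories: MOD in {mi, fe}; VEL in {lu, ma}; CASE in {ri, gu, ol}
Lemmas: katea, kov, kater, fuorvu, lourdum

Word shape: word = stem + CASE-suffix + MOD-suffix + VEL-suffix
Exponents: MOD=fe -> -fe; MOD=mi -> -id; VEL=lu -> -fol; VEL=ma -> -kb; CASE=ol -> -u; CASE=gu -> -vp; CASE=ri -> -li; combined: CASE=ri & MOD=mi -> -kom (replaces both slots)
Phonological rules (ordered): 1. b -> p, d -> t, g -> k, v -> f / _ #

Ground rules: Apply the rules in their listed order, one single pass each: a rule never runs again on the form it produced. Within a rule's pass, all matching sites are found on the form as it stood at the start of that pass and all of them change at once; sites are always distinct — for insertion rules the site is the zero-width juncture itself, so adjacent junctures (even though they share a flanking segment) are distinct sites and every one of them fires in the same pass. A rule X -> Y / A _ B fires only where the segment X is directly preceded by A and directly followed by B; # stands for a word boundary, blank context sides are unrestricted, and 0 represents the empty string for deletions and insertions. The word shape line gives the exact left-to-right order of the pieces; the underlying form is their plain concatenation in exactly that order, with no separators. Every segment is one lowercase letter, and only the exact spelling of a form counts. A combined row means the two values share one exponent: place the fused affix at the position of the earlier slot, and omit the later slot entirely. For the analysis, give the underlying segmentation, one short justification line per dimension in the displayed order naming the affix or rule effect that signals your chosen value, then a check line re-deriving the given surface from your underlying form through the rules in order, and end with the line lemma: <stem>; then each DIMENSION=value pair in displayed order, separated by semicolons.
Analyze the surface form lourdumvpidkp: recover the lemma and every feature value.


underlying: lourdum-vp-id-kb
MOD=mi - signalled by the affix -id
VEL=ma - signalled by the affix -kb
CASE=gu - signalled by the affix -vp
check: lourdumvpidkb -> lourdumvpidkp
lemma: lourdum; MOD=mi; VEL=ma; CASE=gu


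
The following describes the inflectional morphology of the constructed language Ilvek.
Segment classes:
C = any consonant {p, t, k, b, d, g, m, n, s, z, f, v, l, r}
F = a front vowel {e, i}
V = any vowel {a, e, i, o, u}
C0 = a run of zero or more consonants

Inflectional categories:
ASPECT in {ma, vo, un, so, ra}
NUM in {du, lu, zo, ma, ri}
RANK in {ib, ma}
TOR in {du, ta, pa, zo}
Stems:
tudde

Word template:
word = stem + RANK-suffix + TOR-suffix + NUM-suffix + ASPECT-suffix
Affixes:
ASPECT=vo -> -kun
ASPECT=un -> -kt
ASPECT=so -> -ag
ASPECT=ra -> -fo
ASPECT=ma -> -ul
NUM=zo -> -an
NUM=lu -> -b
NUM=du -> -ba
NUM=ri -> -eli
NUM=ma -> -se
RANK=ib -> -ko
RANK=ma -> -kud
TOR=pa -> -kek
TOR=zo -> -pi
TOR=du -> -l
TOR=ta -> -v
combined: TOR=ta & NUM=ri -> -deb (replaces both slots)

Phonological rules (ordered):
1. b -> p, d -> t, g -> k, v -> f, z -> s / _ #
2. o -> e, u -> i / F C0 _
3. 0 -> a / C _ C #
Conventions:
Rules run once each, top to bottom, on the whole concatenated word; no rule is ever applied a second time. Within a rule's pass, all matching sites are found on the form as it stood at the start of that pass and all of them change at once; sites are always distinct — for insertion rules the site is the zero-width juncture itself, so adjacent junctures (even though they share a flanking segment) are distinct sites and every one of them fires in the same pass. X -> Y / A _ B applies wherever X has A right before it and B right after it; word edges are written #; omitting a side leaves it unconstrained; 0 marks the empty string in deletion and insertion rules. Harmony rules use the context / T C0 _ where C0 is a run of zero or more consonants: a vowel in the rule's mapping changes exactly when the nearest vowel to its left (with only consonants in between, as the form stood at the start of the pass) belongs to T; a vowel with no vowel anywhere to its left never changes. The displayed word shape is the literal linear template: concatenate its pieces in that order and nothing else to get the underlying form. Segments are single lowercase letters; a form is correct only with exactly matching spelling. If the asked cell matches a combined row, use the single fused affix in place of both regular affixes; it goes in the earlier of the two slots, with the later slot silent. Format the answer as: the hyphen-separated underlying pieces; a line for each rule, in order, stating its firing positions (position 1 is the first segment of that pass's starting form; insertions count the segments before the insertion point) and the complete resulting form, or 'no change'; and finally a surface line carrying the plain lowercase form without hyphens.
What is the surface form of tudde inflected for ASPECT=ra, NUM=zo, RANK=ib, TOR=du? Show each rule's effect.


underlying: tudde-ko-l-an-fo
1. b -> p, d -> t, g -> k, v -> f, z -> s / _ #: no change
2. o -> e, u -> i / F C0 _: fires at position(s) 7: tuddekelanfo
3. 0 -> a / C _ C #: no change
surface: tuddekelanfo


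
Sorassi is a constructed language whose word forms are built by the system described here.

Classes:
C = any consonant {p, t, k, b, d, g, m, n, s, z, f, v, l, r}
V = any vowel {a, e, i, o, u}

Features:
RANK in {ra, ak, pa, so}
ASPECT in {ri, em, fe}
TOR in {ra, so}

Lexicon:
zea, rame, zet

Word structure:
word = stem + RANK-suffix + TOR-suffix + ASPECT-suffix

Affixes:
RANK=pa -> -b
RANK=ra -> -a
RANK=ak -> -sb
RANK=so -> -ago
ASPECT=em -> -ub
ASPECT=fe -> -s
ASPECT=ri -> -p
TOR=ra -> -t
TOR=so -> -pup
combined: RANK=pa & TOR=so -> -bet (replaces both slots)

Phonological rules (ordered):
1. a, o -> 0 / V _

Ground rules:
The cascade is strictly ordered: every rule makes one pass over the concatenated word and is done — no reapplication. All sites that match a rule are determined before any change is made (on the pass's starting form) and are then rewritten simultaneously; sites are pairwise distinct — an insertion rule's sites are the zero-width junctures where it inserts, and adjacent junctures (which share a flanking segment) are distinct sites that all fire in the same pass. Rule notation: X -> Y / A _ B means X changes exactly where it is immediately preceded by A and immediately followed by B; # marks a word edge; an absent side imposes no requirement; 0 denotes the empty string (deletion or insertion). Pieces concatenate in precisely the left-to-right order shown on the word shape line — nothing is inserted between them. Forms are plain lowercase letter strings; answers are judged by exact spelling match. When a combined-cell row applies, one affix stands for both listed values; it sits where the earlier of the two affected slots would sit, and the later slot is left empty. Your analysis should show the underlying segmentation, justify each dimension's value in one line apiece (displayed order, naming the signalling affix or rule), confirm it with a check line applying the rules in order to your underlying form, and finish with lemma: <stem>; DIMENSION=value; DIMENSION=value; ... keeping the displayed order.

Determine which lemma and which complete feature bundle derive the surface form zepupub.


underlying: zea-a-pup-ub
RANK=ra - signalled by the affix -a
ASPECT=em - signalled by the affix -ub
TOR=so - signalled by the affix -pup
check: zeaapupub -> zepupub
lemma: zea; RANK=ra; ASPECT=em; TOR=so


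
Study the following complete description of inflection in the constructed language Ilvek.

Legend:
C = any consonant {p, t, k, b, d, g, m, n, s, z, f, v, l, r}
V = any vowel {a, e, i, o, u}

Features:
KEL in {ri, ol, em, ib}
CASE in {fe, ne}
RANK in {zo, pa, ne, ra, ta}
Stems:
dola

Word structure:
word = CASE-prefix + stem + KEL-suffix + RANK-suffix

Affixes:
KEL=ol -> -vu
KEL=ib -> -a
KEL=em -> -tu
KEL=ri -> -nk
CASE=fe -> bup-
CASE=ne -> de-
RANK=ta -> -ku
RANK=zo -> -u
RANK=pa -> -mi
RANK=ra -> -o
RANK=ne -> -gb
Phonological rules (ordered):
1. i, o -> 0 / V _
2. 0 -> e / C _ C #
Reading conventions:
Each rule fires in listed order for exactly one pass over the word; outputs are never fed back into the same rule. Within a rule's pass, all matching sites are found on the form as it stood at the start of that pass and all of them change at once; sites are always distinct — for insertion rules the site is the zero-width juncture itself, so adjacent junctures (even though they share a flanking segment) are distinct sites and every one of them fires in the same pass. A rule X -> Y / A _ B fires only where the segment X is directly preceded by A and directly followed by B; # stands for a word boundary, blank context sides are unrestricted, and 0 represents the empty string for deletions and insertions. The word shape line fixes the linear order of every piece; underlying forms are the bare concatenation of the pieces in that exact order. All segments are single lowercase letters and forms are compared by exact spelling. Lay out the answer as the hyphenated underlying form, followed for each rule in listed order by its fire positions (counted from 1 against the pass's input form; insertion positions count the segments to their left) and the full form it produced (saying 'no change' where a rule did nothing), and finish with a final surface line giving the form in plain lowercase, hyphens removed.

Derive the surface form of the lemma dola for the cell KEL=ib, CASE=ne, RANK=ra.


underlying: de-dola-a-o
1. i, o -> 0 / V _: fires at position(s) 8: dedolaa
2. 0 -> e / C _ C #: no change
surface: dedolaa


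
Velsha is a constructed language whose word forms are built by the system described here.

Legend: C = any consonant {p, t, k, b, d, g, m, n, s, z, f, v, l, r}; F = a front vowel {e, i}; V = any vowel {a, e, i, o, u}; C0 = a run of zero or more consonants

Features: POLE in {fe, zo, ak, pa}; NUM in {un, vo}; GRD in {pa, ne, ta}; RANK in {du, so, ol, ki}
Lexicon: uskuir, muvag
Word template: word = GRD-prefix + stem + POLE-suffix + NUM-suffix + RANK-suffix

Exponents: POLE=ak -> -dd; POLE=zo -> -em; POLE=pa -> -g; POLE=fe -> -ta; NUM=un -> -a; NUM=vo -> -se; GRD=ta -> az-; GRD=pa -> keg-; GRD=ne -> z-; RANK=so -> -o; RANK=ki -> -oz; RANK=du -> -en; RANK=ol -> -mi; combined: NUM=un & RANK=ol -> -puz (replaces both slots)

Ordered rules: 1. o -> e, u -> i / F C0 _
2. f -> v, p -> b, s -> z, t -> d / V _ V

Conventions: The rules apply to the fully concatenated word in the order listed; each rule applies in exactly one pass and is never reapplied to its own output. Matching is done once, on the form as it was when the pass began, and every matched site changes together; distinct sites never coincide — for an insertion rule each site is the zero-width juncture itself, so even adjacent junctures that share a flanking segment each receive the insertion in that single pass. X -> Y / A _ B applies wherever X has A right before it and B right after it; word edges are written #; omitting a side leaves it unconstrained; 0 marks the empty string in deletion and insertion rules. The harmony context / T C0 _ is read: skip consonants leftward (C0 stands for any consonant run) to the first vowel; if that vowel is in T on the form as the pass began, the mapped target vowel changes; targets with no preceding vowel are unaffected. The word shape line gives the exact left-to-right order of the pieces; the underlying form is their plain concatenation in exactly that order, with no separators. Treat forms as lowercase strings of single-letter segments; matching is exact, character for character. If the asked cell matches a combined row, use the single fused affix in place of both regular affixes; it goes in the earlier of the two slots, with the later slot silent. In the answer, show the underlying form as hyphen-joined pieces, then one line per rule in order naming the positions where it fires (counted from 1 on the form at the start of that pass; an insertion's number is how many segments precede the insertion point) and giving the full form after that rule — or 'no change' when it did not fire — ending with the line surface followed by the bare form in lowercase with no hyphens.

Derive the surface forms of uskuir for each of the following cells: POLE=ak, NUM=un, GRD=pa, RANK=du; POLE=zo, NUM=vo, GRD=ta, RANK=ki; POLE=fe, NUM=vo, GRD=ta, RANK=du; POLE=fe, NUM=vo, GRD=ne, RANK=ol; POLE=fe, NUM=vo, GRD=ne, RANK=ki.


cell POLE=ak, NUM=un, GRD=pa, RANK=du:
underlying: keg-uskuir-dd-a-en
1. o -> e, u -> i / F C0 _: fires at position(s) 4: kegiskuirddaen
2. f -> v, p -> b, s -> z, t -> d / V _ V: no change
surface: kegiskuirddaen

cell POLE=zo, NUM=vo, GRD=ta, RANK=ki:
underlying: az-uskuir-em-se-oz
1. o -> e, u -> i / F C0 _: fires at position(s) 13: azuskuiremseez
2. f -> v, p -> b, s -> z, t -> d / V _ V: no change
surface: azuskuiremseez

cell POLE=fe, NUM=vo, GRD=ta, RANK=du:
underlying: az-uskuir-ta-se-en
1. o -> e, u -> i / F C0 _: no change
2. f -> v, p -> b, s -> z, t -> d / V _ V: fires at position(s) 11: azuskuirtazeen
surface: azuskuirtazeen

cell POLE=fe, NUM=vo, GRD=ne, RANK=ol:
underlying: z-uskuir-ta-se-mi
1. o -> e, u -> i / F C0 _: no change
2. f -> v, p -> b, s -> z, t -> d / V _ V: fires at position(s) 10: zuskuirtazemi
surface: zuskuirtazemi

cell POLE=fe, NUM=vo, GRD=ne, RANK=ki:
underlying: z-uskuir-ta-se-oz
1. o -> e, u -> i / F C0 _: fires at position(s) 12: zuskuirtaseez
2. f -> v, p -> b, s -> z, t -> d / V _ V: fires at position(s) 10: zuskuirtazeez
surface: zuskuirtazeez
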